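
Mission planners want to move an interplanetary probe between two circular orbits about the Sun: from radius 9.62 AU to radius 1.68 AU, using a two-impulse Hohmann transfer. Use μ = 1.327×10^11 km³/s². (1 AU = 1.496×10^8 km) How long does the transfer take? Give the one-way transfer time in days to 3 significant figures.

t = 2450 days

In km: r₁ = 9.62 × 1.496×10^8 = 1.439152×10^9 km; r₂ = 1.68 × 1.496×10^8 = 2.51328×10^8 km.
Transfer-ellipse semi-major axis a_t = (r₁ + r₂)/2 = (1.439152×10^9 + 2.51328×10^8)/2 = 8.4524×10^8 km.
Transfer time t = π√(a_t³/μ) = π√((8.4524×10^8)³ / 1.327×10^11) = 2.119×10^8 s.
Converting: 2.119×10^8 s ÷ 86400 s/day = 2450 days.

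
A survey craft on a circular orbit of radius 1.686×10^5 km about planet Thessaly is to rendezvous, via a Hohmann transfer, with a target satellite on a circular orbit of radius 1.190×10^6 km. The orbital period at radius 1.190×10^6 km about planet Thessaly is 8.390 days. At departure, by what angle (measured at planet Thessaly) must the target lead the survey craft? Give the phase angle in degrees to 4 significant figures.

φ = 102.4°

From Kepler's third law T² = 4π²r³/μ at r = 1.190×10^6 km, T = 8.390 days = 8.390 × 86400 s = 7.24896×10^5 s: μ = 4π²r³/T² = 1.26605×10^8 km³/s².
Semi-major axis of the transfer orbit: a_t = (1.686×10^5 + 1.190×10^6)/2 = 6.793×10^5 km.
Transfer time t = π√(a_t³/μ) = 1.5632×10^5 s.
The target's mean motion on its circular orbit is ω₂ = √(μ/r₂³) = 8.6677×10^-6 rad/s.
Angle swept by the target during transfer: ω₂·t = 1.3549 rad = 77.63°.
Arrival is 180° from departure on the ellipse, so φ = 180° − 77.63° = 102.4°.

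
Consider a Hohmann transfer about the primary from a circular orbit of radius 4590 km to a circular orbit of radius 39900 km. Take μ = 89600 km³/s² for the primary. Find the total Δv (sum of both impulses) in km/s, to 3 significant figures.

The Hohmann ellipse has a_t = (r₁ + r₂)/2 = 22245 km.
At r₁ the circular-orbit speed is v₁ = √(μ/r₁) = 4.418 km/s.
On the transfer ellipse at r₁, vis-viva equation gives v_p = √[μ(2/r₁ − 1/a_t)] = 5.917 km/s.
First burn Δv₁ = |v_p − v₁| = 1.499 km/s.
Circular speed at r₂: v₂ = √(μ/r₂) = 1.4985 km/s.
Transfer-orbit speed at r₂: v_a = √[μ(2/r₂ − 1/a_t)] = 0.68070 km/s.
Second burn Δv₂ = |v₂ − v_a| = 0.8178 km/s.
Δv = Δv₁ + Δv₂ = 1.499 + 0.8178 = 2.317 km/s.

Δv = 2.32 km/s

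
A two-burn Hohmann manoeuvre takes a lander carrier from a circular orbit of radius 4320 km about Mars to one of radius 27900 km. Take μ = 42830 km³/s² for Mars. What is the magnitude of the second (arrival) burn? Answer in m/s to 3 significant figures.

Transfer-ellipse semi-major axis a_t = (r₁ + r₂)/2 = (4320 + 27900)/2 = 16110 km.
On the circular orbit at r = 27900 km, v_c = √(μ/r) = 1.239 km/s.
Transfer-orbit speed at the same r (vis-viva, a = a_t): v_t = √[μ(2/r − 1/a_t)] = 0.6416 km/s.
Δv₂ = |v_t − v_c| = |0.6416 − 1.239| = 0.5974 km/s.

Δv₂ = 597 m/s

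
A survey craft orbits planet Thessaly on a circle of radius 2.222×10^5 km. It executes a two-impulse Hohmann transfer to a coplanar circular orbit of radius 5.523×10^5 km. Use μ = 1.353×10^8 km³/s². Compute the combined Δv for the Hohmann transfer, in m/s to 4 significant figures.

Semi-major axis of the transfer orbit: a_t = (2.222×10^5 + 5.523×10^5)/2 = 3.8725×10^5 km.
Circular speed at r₁: v₁ = √(μ/r₁) = √(1.353×10^8/2.222×10^5) = 24.676 km/s.
On the transfer ellipse at r₁, vis-viva equation gives v_p = √[μ(2/r₁ − 1/a_t)] = 29.469 km/s.
First burn Δv₁ = |v_p − v₁| = 4.793 km/s.
Circular speed at r₂: v₂ = √(μ/r₂) = 15.652 km/s.
Transfer-orbit speed at r₂: v_a = √[μ(2/r₂ − 1/a_t)] = 11.856 km/s.
Second burn Δv₂ = |v₂ − v_a| = 3.796 km/s.
Δv = Δv₁ + Δv₂ = 4.793 + 3.796 = 8.589 km/s.

Δv = 8589 m/s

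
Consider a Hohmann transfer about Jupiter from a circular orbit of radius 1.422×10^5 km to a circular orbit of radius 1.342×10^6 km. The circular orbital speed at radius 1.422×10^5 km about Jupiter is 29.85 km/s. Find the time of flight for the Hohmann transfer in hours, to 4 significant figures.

From the circular-orbit relation v² = μ/r at r = 1.422×10^5 km: μ = v²r = (29.85)² × 1.422×10^5 = 1.26703×10^8 km³/s².
Semi-major axis of the transfer orbit: a_t = (1.422×10^5 + 1.342×10^6)/2 = 7.421×10^5 km.
Transfer time t = π√(a_t³/μ) = π√((7.421×10^5)³ / 1.26703×10^8) = 1.784×10^5 s.
Converting: 1.784×10^5 s ÷ 3600 s/hour = 49.56 hours.

t = 49.56 hours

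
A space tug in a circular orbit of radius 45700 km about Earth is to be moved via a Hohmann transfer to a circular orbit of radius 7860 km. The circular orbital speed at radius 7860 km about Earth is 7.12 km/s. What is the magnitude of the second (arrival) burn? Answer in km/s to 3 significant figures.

Δv₂ = 2.18 km/s

From the circular-orbit relation v² = μ/r at r = 7860 km: μ = v²r = (7.12)² × 7860 = 3.98458×10^5 km³/s².
The Hohmann ellipse has a_t = (r₁ + r₂)/2 = 26780 km.
On the circular orbit at r = 7860 km, v_c = √(μ/r) = 7.120 km/s.
Vis-viva on the transfer ellipse at r = 7860 km gives v_t = √[μ(2/r − 1/a_t)] = 9.301 km/s.
Δv₂ = |v_t − v_c| = |9.301 − 7.120| = 2.181 km/s.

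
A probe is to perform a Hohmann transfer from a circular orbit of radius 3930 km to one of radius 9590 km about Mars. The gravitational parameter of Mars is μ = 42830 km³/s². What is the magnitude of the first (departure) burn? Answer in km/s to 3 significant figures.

Semi-major axis of the transfer orbit: a_t = (3930 + 9590)/2 = 6760 km.
On the circular orbit at r = 3930 km, v_c = √(μ/r) = 3.3012 km/s.
Vis-viva on the transfer ellipse at r = 3930 km gives v_t = √[μ(2/r − 1/a_t)] = 3.9320 km/s.
Δv₁ = |v_t − v_c| = |3.9320 − 3.3012| = 0.6308 km/s.

Δv₁ = 0.631 km/s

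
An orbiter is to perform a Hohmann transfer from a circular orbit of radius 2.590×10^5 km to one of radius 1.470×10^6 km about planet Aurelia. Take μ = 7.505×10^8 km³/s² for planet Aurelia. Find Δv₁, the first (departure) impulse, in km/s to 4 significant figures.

The Hohmann ellipse has a_t = (r₁ + r₂)/2 = 8.645×10^5 km.
On the circular orbit at r = 2.590×10^5 km, v_c = √(μ/r) = 53.83 km/s.
Transfer-orbit speed at the same r (vis-viva, a = a_t): v_t = √[μ(2/r − 1/a_t)] = 70.19 km/s.
Δv₁ = |v_t − v_c| = |70.19 − 53.83| = 16.36 km/s.

Δv₁ = 16.36 km/s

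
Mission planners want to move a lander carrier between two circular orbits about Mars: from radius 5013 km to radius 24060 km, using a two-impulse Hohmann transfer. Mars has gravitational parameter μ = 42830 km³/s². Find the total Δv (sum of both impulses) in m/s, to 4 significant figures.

Transfer-ellipse semi-major axis a_t = (r₁ + r₂)/2 = (5013 + 24060)/2 = 14536.5 km.
At r₁ the circular-orbit speed is v₁ = √(μ/r₁) = 2.9230 km/s.
Transfer-orbit speed at r₁ (v² = μ(2/r − 1/a)): v_p = √[μ(2/r₁ − 1/a_t)] = 3.7605 km/s.
First burn Δv₁ = |v_p − v₁| = 0.8375 km/s.
At r₂, v₂ = √(μ/r₂) = 1.3342 km/s.
Transfer-orbit speed at r₂: v_a = √[μ(2/r₂ − 1/a_t)] = 0.78351 km/s.
Second burn Δv₂ = |v₂ − v_a| = 0.5507 km/s.
Δv = Δv₁ + Δv₂ = 0.8375 + 0.5507 = 1.388 km/s.

Δv = 1388 m/s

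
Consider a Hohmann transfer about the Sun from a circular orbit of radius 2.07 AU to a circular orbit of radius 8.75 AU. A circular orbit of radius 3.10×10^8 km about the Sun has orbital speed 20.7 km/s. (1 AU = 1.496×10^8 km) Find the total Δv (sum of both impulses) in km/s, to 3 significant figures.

From the circular-orbit relation v² = μ/r at r = 3.10×10^8 km: μ = v²r = (20.7)² × 3.10×10^8 = 1.32832×10^11 km³/s².
In km: r₁ = 2.07 × 1.496×10^8 = 3.09672×10^8 km; r₂ = 8.75 × 1.496×10^8 = 1.309×10^9 km.
Semi-major axis of the transfer orbit: a_t = (3.09672×10^8 + 1.309×10^9)/2 = 8.09336×10^8 km.
At r₁ the circular-orbit speed is v₁ = √(μ/r₁) = 20.7110 km/s.
Transfer-orbit speed at r₁ (vis-viva): v_p = √[μ(2/r₁ − 1/a_t)] = 26.3394 km/s.
First burn Δv₁ = |v_p − v₁| = 5.6284 km/s.
Circular speed at r₂: v₂ = √(μ/r₂) = 10.07352 km/s.
Transfer-orbit speed at r₂: v_a = √[μ(2/r₂ − 1/a_t)] = 6.231146 km/s.
Second burn Δv₂ = |v₂ − v_a| = 3.8424 km/s.
Δv = Δv₁ + Δv₂ = 5.6284 + 3.8424 = 9.471 km/s.

Δv = 9.47 km/s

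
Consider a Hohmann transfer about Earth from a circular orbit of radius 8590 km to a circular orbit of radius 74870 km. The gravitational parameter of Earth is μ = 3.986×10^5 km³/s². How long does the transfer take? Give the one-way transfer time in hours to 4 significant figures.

t = 11.78 hours

The Hohmann ellipse has a_t = (r₁ + r₂)/2 = 41730 km.
Half the transfer-orbit period gives t = π√(a_t³/μ) = 42420 s.
Converting: 42420 s ÷ 3600 s/hour = 11.78 hours.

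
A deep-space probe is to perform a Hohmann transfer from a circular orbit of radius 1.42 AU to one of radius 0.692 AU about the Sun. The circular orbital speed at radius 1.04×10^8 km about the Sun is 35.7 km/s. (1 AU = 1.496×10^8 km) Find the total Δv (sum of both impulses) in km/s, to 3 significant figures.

From the circular-orbit relation v² = μ/r at r = 1.04×10^8 km: μ = v²r = (35.7)² × 1.04×10^8 = 1.32547×10^11 km³/s².
In km: r₁ = 1.42 × 1.496×10^8 = 2.12432×10^8 km; r₂ = 0.692 × 1.496×10^8 = 1.035232×10^8 km.
Transfer-ellipse semi-major axis a_t = (r₁ + r₂)/2 = (2.12432×10^8 + 1.035232×10^8)/2 = 1.579776×10^8 km.
At r₁ the circular-orbit speed is v₁ = √(μ/r₁) = 24.979 km/s.
On the transfer ellipse at r₁, vis-viva equation gives v_a = √[μ(2/r₁ − 1/a_t)] = 20.221 km/s.
First burn Δv₁ = |v_a − v₁| = 4.758 km/s.
At r₂, v₂ = √(μ/r₂) = 35.782 km/s.
Transfer-orbit speed at r₂: v_p = √[μ(2/r₂ − 1/a_t)] = 41.493 km/s.
Second burn Δv₂ = |v₂ − v_p| = 5.711 km/s.
Total Δv = Δv₁ + Δv₂ = 10.47 km/s.

Δv = 10.5 km/s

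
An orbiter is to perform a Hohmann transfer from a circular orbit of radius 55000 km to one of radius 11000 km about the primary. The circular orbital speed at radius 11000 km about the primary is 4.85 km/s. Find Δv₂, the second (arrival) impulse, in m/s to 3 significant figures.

From the circular-orbit relation v² = μ/r at r = 11000 km: μ = v²r = (4.85)² × 11000 = 2.58747×10^5 km³/s².
Transfer-ellipse semi-major axis a_t = (r₁ + r₂)/2 = (55000 + 11000)/2 = 33000 km.
Circular speed at r = 11000 km: v_c = √(μ/r) = 4.850 km/s.
Transfer-orbit speed at the same r (vis-viva, a = a_t): v_t = √[μ(2/r − 1/a_t)] = 6.261 km/s.
Δv₂ = |v_t − v_c| = |6.261 − 4.850| = 1.411 km/s.

Δv₂ = 1410 m/s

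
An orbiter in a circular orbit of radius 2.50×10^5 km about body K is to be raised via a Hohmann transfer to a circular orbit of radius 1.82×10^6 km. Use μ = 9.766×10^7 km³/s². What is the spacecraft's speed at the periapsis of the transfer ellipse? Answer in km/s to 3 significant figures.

Semi-major axis of the transfer orbit: a_t = (2.500×10^5 + 1.820×10^6)/2 = 1.035×10^6 km.
At periapsis, r = 2.500×10^5 km.
From the vis-viva equation, v = √[μ(2/r − 1/a_t)] = 26.21 km/s.

v = 26.2 km/s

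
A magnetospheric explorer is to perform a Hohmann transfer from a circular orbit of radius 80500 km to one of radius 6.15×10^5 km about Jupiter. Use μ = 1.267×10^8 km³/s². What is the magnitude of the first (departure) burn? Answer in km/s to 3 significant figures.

Δv₁ = 13.1 km/s

Transfer-ellipse semi-major axis a_t = (r₁ + r₂)/2 = (80500 + 6.150×10^5)/2 = 3.4775×10^5 km.
Circular speed at r = 80500 km: v_c = √(μ/r) = 39.67 km/s.
Vis-viva on the transfer ellipse at r = 80500 km gives v_t = √[μ(2/r − 1/a_t)] = 52.76 km/s.
Δv₁ = |v_t − v_c| = |52.76 − 39.67| = 13.09 km/s.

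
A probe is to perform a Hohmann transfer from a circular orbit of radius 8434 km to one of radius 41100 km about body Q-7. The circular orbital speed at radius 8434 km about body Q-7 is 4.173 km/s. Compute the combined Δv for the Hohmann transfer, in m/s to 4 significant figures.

From the circular-orbit relation v² = μ/r at r = 8434 km: μ = v²r = (4.173)² × 8434 = 1.46869×10^5 km³/s².
The Hohmann ellipse has a_t = (r₁ + r₂)/2 = 24767 km.
At r₁ the circular-orbit speed is v₁ = √(μ/r₁) = 4.173 km/s.
On the transfer ellipse at r₁, vis-viva gives v_p = √[μ(2/r₁ − 1/a_t)] = 5.376 km/s.
First burn Δv₁ = |v_p − v₁| = 1.203 km/s.
At r₂, v₂ = √(μ/r₂) = 1.89036 km/s.
Transfer-orbit speed at r₂: v_a = √[μ(2/r₂ − 1/a_t)] = 1.10312 km/s.
Second burn Δv₂ = |v₂ − v_a| = 0.7872 km/s.
Δv = Δv₁ + Δv₂ = 1.203 + 0.7872 = 1.990 km/s.

Δv = 1990 m/s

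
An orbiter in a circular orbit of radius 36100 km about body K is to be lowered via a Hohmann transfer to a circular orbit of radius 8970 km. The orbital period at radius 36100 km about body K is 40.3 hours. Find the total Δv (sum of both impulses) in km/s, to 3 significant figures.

Δv = 1.41 km/s

From Kepler's third law T² = 4π²r³/μ at r = 36100 km, T = 40.3 hours = 40.3 × 3600 s = 1.4508×10^5 s: μ = 4π²r³/T² = 88240.2 km³/s².
The Hohmann ellipse has a_t = (r₁ + r₂)/2 = 22535 km.
At r₁ the circular-orbit speed is v₁ = √(μ/r₁) = 1.5634 km/s.
Transfer-orbit speed at r₁ (vis-viva equation): v_a = √[μ(2/r₁ − 1/a_t)] = 0.98639 km/s.
First burn Δv₁ = |v_a − v₁| = 0.5770 km/s.
Circular speed at r₂: v₂ = √(μ/r₂) = 3.1364 km/s.
Transfer-orbit speed at r₂: v_p = √[μ(2/r₂ − 1/a_t)] = 3.9697 km/s.
Second burn Δv₂ = |v₂ − v_p| = 0.8333 km/s.
Δv = Δv₁ + Δv₂ = 0.5770 + 0.8333 = 1.410 km/s.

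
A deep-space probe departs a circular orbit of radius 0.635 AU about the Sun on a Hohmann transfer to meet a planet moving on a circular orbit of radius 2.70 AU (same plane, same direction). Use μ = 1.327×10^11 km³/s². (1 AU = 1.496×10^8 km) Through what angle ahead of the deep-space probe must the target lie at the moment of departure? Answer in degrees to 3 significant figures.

In km: r₁ = 0.635 × 1.496×10^8 = 9.4996×10^7 km; r₂ = 2.70 × 1.496×10^8 = 4.0392×10^8 km.
The Hohmann ellipse has a_t = (r₁ + r₂)/2 = 2.49458×10^8 km.
The half-period of the transfer ellipse is t = π√(a_t³/μ) = 3.3979×10^7 s.
Target angular speed ω₂ = √(μ/r₂³) = 4.4874×10^-8 rad/s.
Angle swept by the target during transfer: ω₂·t = 1.5248 rad = 87.36°.
Arrival is 180° from departure on the ellipse, so φ = 180° − 87.36° = 92.6°.

φ = 92.6°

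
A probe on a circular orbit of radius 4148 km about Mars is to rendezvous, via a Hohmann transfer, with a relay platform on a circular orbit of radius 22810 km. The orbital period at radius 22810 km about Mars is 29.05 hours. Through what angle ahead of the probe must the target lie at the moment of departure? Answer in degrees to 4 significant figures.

From Kepler's third law T² = 4π²r³/μ at r = 22810 km, T = 29.05 hours = 29.05 × 3600 s = 1.0458×10^5 s: μ = 4π²r³/T² = 42838.9 km³/s².
The Hohmann ellipse has a_t = (r₁ + r₂)/2 = 13479 km.
The half-period of the transfer ellipse is t = π√(a_t³/μ) = 23753 s.
The target's mean motion on its circular orbit is ω₂ = √(μ/r₂³) = 6.0080×10^-5 rad/s.
Angle swept by the target during transfer: ω₂·t = 1.4271 rad = 81.77°.
Arrival is 180° from departure on the ellipse, so φ = 180° − 81.77° = 98.23°.

φ = 98.23°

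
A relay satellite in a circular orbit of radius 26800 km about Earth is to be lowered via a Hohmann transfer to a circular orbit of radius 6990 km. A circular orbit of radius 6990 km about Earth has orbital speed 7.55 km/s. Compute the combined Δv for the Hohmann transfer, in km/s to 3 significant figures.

Δv = 3.33 km/s

From the circular-orbit relation v² = μ/r at r = 6990 km: μ = v²r = (7.55)² × 6990 = 3.98447×10^5 km³/s².
The Hohmann ellipse has a_t = (r₁ + r₂)/2 = 16895 km.
Circular speed at r₁: v₁ = √(μ/r₁) = √(3.98447×10^5/26800) = 3.856 km/s.
On the transfer ellipse at r₁, vis-viva gives v_a = √[μ(2/r₁ − 1/a_t)] = 2.480 km/s.
First burn Δv₁ = |v_a − v₁| = 1.376 km/s.
Circular speed at r₂: v₂ = √(μ/r₂) = 7.550 km/s.
Transfer-orbit speed at r₂: v_p = √[μ(2/r₂ − 1/a_t)] = 9.509 km/s.
Second burn Δv₂ = |v₂ − v_p| = 1.959 km/s.
Δv = Δv₁ + Δv₂ = 1.376 + 1.959 = 3.335 km/s.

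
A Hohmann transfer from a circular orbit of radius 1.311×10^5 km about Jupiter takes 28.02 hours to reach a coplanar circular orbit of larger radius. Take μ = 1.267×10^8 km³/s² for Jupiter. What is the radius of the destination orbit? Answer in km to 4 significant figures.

Transfer time t = 28.02 hours = 1.00872×10^5 s, and t = π√(a_t³/μ).
So a_t = (μ t²/π²)^(1/3) = (1.267×10^8 × (1.00872×10^5)² / π²)^(1/3) = 5.0739×10^5 km.
Since a_t = (r₁ + r₂)/2, r₂ = 2a_t − r₁ = 2×5.0739×10^5 − 1.311×10^5 = 8.8368×10^5 km.

r₂ = 8.837×10^5 km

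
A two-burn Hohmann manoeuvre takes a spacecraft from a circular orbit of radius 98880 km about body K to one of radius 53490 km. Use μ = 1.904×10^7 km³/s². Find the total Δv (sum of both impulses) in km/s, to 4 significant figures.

Δv = 4.876 km/s

The Hohmann ellipse has a_t = (r₁ + r₂)/2 = 76185 km.
Circular speed at r₁: v₁ = √(μ/r₁) = √(1.904×10^7/98880) = 13.876 km/s.
Transfer-orbit speed at r₁ (vis-viva equation): v_a = √[μ(2/r₁ − 1/a_t)] = 11.627 km/s.
First burn Δv₁ = |v_a − v₁| = 2.249 km/s.
At r₂, v₂ = √(μ/r₂) = 18.867 km/s.
Transfer-orbit speed at r₂: v_p = √[μ(2/r₂ − 1/a_t)] = 21.494 km/s.
Second burn Δv₂ = |v₂ − v_p| = 2.627 km/s.
Total Δv = Δv₁ + Δv₂ = 4.876 km/s.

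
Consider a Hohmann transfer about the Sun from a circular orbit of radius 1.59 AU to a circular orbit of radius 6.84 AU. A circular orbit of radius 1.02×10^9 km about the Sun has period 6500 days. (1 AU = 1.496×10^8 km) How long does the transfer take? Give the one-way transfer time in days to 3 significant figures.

From Kepler's third law T² = 4π²r³/μ at r = 1.02×10^9 km, T = 6500 days = 6500 × 86400 s = 5.616×10^8 s: μ = 4π²r³/T² = 1.32833×10^11 km³/s².
In km: r₁ = 1.59 × 1.496×10^8 = 2.37864×10^8 km; r₂ = 6.84 × 1.496×10^8 = 1.023264×10^9 km.
The Hohmann ellipse has a_t = (r₁ + r₂)/2 = 6.30564×10^8 km.
Transfer time t = π√(a_t³/μ) = π√((6.30564×10^8)³ / 1.32833×10^11) = 1.365×10^8 s.
Converting: 1.365×10^8 s ÷ 86400 s/day = 1580 days.

t = 1580 days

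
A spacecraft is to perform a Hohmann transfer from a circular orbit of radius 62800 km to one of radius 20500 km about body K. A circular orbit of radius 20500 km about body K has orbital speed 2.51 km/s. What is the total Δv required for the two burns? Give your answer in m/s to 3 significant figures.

From the circular-orbit relation v² = μ/r at r = 20500 km: μ = v²r = (2.51)² × 20500 = 1.29152×10^5 km³/s².
The Hohmann ellipse has a_t = (r₁ + r₂)/2 = 41650 km.
At r₁ the circular-orbit speed is v₁ = √(μ/r₁) = 1.434 km/s.
Transfer-orbit speed at r₁ (vis-viva): v_a = √[μ(2/r₁ − 1/a_t)] = 1.006 km/s.
First burn Δv₁ = |v_a − v₁| = 0.4280 km/s.
Circular speed at r₂: v₂ = √(μ/r₂) = 2.5100 km/s.
Transfer-orbit speed at r₂: v_p = √[μ(2/r₂ − 1/a_t)] = 3.0821 km/s.
Second burn Δv₂ = |v₂ − v_p| = 0.5721 km/s.
Δv = Δv₁ + Δv₂ = 0.4280 + 0.5721 = 1.000 km/s.

Δv = 1000 m/s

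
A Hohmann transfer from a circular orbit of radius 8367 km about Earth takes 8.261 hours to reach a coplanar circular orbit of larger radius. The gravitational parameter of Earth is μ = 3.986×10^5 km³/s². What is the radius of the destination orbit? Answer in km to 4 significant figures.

Transfer time t = 8.261 hours = 29739.6 s, and t = π√(a_t³/μ).
So a_t = (μ t²/π²)^(1/3) = (3.986×10^5 × (29739.6)² / π²)^(1/3) = 32933 km.
Since a_t = (r₁ + r₂)/2, r₂ = 2a_t − r₁ = 2×32933 − 8367 = 57499 km.

r₂ = 57500 km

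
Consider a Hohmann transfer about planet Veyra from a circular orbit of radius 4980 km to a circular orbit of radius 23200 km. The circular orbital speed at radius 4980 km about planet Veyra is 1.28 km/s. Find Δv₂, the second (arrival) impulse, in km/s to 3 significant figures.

From the circular-orbit relation v² = μ/r at r = 4980 km: μ = v²r = (1.28)² × 4980 = 8159.23 km³/s².
The Hohmann ellipse has a_t = (r₁ + r₂)/2 = 14090 km.
Circular speed at r = 23200 km: v_c = √(μ/r) = 0.59304 km/s.
Transfer-orbit speed at the same r (vis-viva, a = a_t): v_t = √[μ(2/r − 1/a_t)] = 0.35257 km/s.
Δv₂ = |v_t − v_c| = |0.35257 − 0.59304| = 0.2405 km/s.

Δv₂ = 0.240 km/s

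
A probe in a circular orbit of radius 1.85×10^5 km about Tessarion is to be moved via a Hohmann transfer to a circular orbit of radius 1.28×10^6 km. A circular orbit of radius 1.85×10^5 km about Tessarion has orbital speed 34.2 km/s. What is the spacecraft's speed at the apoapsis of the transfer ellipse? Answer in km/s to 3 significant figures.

v = 6.53 km/s

From the circular-orbit relation v² = μ/r at r = 1.85×10^5 km: μ = v²r = (34.2)² × 1.85×10^5 = 2.16383×10^8 km³/s².
The Hohmann ellipse has a_t = (r₁ + r₂)/2 = 7.325×10^5 km.
The apoapsis of the transfer ellipse is at r = 1.280×10^6 km.
Applying v² = μ(2/r − 1/a_t): v = 6.534 km/s.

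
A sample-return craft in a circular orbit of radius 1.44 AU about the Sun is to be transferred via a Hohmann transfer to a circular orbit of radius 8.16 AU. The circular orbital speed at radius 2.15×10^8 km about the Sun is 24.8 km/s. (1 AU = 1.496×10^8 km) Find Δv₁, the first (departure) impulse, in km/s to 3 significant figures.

Δv₁ = 7.53 km/s

From the circular-orbit relation v² = μ/r at r = 2.15×10^8 km: μ = v²r = (24.8)² × 2.15×10^8 = 1.32234×10^11 km³/s².
In km: r₁ = 1.44 × 1.496×10^8 = 2.15424×10^8 km; r₂ = 8.16 × 1.496×10^8 = 1.220736×10^9 km.
Transfer-ellipse semi-major axis a_t = (r₁ + r₂)/2 = (2.15424×10^8 + 1.220736×10^9)/2 = 7.1808×10^8 km.
On the circular orbit at r = 2.15424×10^8 km, v_c = √(μ/r) = 24.7756 km/s.
Transfer-orbit speed at the same r (vis-viva, a = a_t): v_t = √[μ(2/r − 1/a_t)] = 32.3034 km/s.
Δv₁ = |v_t − v_c| = |32.3034 − 24.7756| = 7.528 km/s.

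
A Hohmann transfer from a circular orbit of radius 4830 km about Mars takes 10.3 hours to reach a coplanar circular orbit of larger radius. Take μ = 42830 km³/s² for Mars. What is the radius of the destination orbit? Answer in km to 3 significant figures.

Transfer time t = 10.3 hours = 37080 s, and t = π√(a_t³/μ).
So a_t = (μ t²/π²)^(1/3) = (42830 × (37080)² / π²)^(1/3) = 18137 km.
Since a_t = (r₁ + r₂)/2, r₂ = 2a_t − r₁ = 2×18137 − 4830 = 31444 km.

r₂ = 31400 km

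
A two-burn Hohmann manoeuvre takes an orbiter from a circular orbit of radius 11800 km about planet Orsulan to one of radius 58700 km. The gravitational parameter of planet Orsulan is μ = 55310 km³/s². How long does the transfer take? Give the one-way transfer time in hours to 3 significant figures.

Semi-major axis of the transfer orbit: a_t = (11800 + 58700)/2 = 35250 km.
Transfer time t = π√(a_t³/μ) = π√((35250)³ / 55310) = 88410 s.
Converting: 88410 s ÷ 3600 s/hour = 24.6 hours.

t = 24.6 hours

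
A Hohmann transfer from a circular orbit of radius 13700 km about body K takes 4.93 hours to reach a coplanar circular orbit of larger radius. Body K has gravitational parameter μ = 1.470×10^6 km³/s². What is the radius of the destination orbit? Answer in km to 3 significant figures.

r₂ = 58400 km

Transfer time t = 4.93 hours = 17748 s, and t = π√(a_t³/μ).
So a_t = (μ t²/π²)^(1/3) = (1.470×10^6 × (17748)² / π²)^(1/3) = 36067 km.
Since a_t = (r₁ + r₂)/2, r₂ = 2a_t − r₁ = 2×36067 − 13700 = 58434 km.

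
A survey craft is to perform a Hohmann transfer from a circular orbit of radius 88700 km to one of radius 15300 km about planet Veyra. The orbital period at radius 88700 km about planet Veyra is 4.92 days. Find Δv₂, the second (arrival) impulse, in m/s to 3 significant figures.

From Kepler's third law T² = 4π²r³/μ at r = 88700 km, T = 4.92 days = 4.92 × 86400 s = 4.25088×10^5 s: μ = 4π²r³/T² = 1.52466×10^5 km³/s².
The Hohmann ellipse has a_t = (r₁ + r₂)/2 = 52000 km.
Circular speed at r = 15300 km: v_c = √(μ/r) = 3.1568 km/s.
Transfer-orbit speed at the same r (vis-viva, a = a_t): v_t = √[μ(2/r − 1/a_t)] = 4.1229 km/s.
Δv₂ = |v_t − v_c| = |4.1229 − 3.1568| = 0.9661 km/s.

Δv₂ = 966 m/s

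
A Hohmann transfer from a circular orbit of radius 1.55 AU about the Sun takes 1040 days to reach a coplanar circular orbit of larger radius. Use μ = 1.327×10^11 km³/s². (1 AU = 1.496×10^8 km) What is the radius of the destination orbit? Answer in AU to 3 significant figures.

In km: r₁ = 1.55 × 1.496×10^8 = 2.3188×10^8 km.
Transfer time t = 1040 days = 8.9856×10^7 s, and t = π√(a_t³/μ).
So a_t = (μ t²/π²)^(1/3) = (1.327×10^11 × (8.9856×10^7)² / π²)^(1/3) = 4.7704×10^8 km.
Since a_t = (r₁ + r₂)/2, r₂ = 2a_t − r₁ = 2×4.7704×10^8 − 2.3188×10^8 = 7.222×10^8 km.
In AU: r₂ = 7.222×10^8 / 1.496×10^8 = 4.83 AU.

r₂ = 4.83 AU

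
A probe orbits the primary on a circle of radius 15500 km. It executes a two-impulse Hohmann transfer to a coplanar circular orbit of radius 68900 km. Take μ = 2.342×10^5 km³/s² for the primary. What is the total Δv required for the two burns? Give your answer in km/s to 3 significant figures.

The Hohmann ellipse has a_t = (r₁ + r₂)/2 = 42200 km.
Circular speed at r₁: v₁ = √(μ/r₁) = √(2.342×10^5/15500) = 3.887 km/s.
On the transfer ellipse at r₁, vis-viva gives v_p = √[μ(2/r₁ − 1/a_t)] = 4.967 km/s.
First burn Δv₁ = |v_p − v₁| = 1.080 km/s.
Circular speed at r₂: v₂ = √(μ/r₂) = 1.8437 km/s.
Transfer-orbit speed at r₂: v_a = √[μ(2/r₂ − 1/a_t)] = 1.1174 km/s.
Second burn Δv₂ = |v₂ − v_a| = 0.7263 km/s.
Δv = Δv₁ + Δv₂ = 1.080 + 0.7263 = 1.806 km/s.

Δv = 1.81 km/s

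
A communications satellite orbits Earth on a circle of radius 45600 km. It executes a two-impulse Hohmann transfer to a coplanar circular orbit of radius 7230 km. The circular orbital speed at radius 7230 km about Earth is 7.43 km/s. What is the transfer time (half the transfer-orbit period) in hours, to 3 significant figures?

From the circular-orbit relation v² = μ/r at r = 7230 km: μ = v²r = (7.43)² × 7230 = 3.99131×10^5 km³/s².
The Hohmann ellipse has a_t = (r₁ + r₂)/2 = 26415 km.
Transfer time t = π√(a_t³/μ) = π√((26415)³ / 3.99131×10^5) = 21350 s.
Converting: 21350 s ÷ 3600 s/hour = 5.93 hours.

t = 5.93 hours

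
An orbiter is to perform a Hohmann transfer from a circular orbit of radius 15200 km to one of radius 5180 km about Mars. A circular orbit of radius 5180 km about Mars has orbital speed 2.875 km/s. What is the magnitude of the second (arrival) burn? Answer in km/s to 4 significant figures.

From the circular-orbit relation v² = μ/r at r = 5180 km: μ = v²r = (2.875)² × 5180 = 42815.9 km³/s².
Semi-major axis of the transfer orbit: a_t = (15200 + 5180)/2 = 10190 km.
Circular speed at r = 5180 km: v_c = √(μ/r) = 2.8750 km/s.
Vis-viva on the transfer ellipse at r = 5180 km gives v_t = √[μ(2/r − 1/a_t)] = 3.5113 km/s.
Δv₂ = |v_t − v_c| = |3.5113 − 2.8750| = 0.6363 km/s.

Δv₂ = 0.6363 km/s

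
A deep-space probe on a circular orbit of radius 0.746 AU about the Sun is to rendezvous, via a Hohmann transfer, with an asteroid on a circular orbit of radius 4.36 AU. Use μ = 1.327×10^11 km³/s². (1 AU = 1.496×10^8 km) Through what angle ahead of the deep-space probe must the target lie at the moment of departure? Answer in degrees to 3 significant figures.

In km: r₁ = 0.746 × 1.496×10^8 = 1.116016×10^8 km; r₂ = 4.36 × 1.496×10^8 = 6.52256×10^8 km.
The Hohmann ellipse has a_t = (r₁ + r₂)/2 = 3.819288×10^8 km.
Transfer time t = π√(a_t³/μ) = 6.43707×10^7 s.
The target's mean motion on its circular orbit is ω₂ = √(μ/r₂³) = 2.18680×10^-8 rad/s.
Angle swept by the target during transfer: ω₂·t = 1.40766 rad = 80.653°.
Arrival is 180° from departure on the ellipse, so φ = 180° − 80.653° = 99.3°.

φ = 99.3°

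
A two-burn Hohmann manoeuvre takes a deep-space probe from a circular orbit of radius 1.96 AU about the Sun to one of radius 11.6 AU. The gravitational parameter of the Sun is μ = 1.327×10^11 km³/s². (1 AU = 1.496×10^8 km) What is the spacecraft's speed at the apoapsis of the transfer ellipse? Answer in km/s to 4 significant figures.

In km: r₁ = 1.96 × 1.496×10^8 = 2.93216×10^8 km; r₂ = 11.6 × 1.496×10^8 = 1.73536×10^9 km.
Transfer-ellipse semi-major axis a_t = (r₁ + r₂)/2 = (2.93216×10^8 + 1.73536×10^9)/2 = 1.014288×10^9 km.
At apoapsis, r = 1.73536×10^9 km.
Vis-viva: v = √[μ(2/r − 1/a_t)] = √[1.327×10^11 × (2/1.73536×10^9 − 1/1.014288×10^9)] = 4.702 km/s.

v = 4.702 km/s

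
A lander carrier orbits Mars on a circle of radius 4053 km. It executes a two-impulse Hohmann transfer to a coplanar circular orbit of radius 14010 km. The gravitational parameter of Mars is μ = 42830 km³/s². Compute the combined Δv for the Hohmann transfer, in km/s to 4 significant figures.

Transfer-ellipse semi-major axis a_t = (r₁ + r₂)/2 = (4053 + 14010)/2 = 9031.5 km.
At r₁ the circular-orbit speed is v₁ = √(μ/r₁) = 3.251 km/s.
On the transfer ellipse at r₁, v² = μ(2/r − 1/a) gives v_p = √[μ(2/r₁ − 1/a_t)] = 4.049 km/s.
First burn Δv₁ = |v_p − v₁| = 0.7980 km/s.
Circular speed at r₂: v₂ = √(μ/r₂) = 1.7485 km/s.
Transfer-orbit speed at r₂: v_a = √[μ(2/r₂ − 1/a_t)] = 1.1713 km/s.
Second burn Δv₂ = |v₂ − v_a| = 0.5772 km/s.
Δv = Δv₁ + Δv₂ = 0.7980 + 0.5772 = 1.375 km/s.

Δv = 1.375 km/s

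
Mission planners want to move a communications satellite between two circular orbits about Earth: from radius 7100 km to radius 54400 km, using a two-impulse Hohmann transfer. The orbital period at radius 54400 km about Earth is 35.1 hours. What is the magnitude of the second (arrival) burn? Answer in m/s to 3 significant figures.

Δv₂ = 1410 m/s

From Kepler's third law T² = 4π²r³/μ at r = 54400 km, T = 35.1 hours = 35.1 × 3600 s = 1.2636×10^5 s: μ = 4π²r³/T² = 3.98050×10^5 km³/s².
The Hohmann ellipse has a_t = (r₁ + r₂)/2 = 30750 km.
Circular speed at r = 54400 km: v_c = √(μ/r) = 2.705 km/s.
Vis-viva on the transfer ellipse at r = 54400 km gives v_t = √[μ(2/r − 1/a_t)] = 1.300 km/s.
Δv₂ = |v_t − v_c| = |1.300 − 2.705| = 1.405 km/s.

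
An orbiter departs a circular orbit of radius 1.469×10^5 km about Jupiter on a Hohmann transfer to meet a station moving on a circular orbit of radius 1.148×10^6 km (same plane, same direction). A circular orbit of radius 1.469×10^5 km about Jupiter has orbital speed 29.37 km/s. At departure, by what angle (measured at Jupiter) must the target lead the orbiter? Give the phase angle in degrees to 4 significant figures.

From the circular-orbit relation v² = μ/r at r = 1.469×10^5 km: μ = v²r = (29.37)² × 1.469×10^5 = 1.26715×10^8 km³/s².
Transfer-ellipse semi-major axis a_t = (r₁ + r₂)/2 = (1.469×10^5 + 1.148×10^6)/2 = 6.4745×10^5 km.
The half-period of the transfer ellipse is t = π√(a_t³/μ) = 1.4539×10^5 s.
Target angular speed ω₂ = √(μ/r₂³) = 9.1517×10^-6 rad/s.
Angle swept by the target during transfer: ω₂·t = 1.3306 rad = 76.24°.
The orbiter traverses 180° on the transfer ellipse, so the target must lead by 180° − 76.24° = 103.8°.

φ = 103.8°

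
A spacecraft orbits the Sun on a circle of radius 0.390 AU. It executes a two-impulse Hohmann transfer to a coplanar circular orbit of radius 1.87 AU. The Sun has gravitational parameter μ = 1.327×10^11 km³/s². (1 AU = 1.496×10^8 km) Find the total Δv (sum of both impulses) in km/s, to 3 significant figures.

Δv = 22.6 km/s

In km: r₁ = 0.390 × 1.496×10^8 = 5.8344×10^7 km; r₂ = 1.87 × 1.496×10^8 = 2.79752×10^8 km.
The Hohmann ellipse has a_t = (r₁ + r₂)/2 = 1.69048×10^8 km.
At r₁ the circular-orbit speed is v₁ = √(μ/r₁) = 47.69 km/s.
On the transfer ellipse at r₁, vis-viva equation gives v_p = √[μ(2/r₁ − 1/a_t)] = 61.35 km/s.
First burn Δv₁ = |v_p − v₁| = 13.66 km/s.
At r₂, v₂ = √(μ/r₂) = 21.779548 km/s.
Transfer-orbit speed at r₂: v_a = √[μ(2/r₂ − 1/a_t)] = 12.795049 km/s.
Second burn Δv₂ = |v₂ − v_a| = 8.984 km/s.
Δv = Δv₁ + Δv₂ = 13.66 + 8.984 = 22.64 km/s.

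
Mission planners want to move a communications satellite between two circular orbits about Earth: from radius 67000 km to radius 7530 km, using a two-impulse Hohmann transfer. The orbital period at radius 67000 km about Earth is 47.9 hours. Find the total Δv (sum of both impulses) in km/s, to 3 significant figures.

Δv = 3.83 km/s

From Kepler's third law T² = 4π²r³/μ at r = 67000 km, T = 47.9 hours = 47.9 × 3600 s = 1.7244×10^5 s: μ = 4π²r³/T² = 3.99308×10^5 km³/s².
The Hohmann ellipse has a_t = (r₁ + r₂)/2 = 37265 km.
At r₁ the circular-orbit speed is v₁ = √(μ/r₁) = 2.441 km/s.
On the transfer ellipse at r₁, vis-viva gives v_a = √[μ(2/r₁ − 1/a_t)] = 1.097 km/s.
First burn Δv₁ = |v_a − v₁| = 1.344 km/s.
At r₂, v₂ = √(μ/r₂) = 7.282 km/s.
Transfer-orbit speed at r₂: v_p = √[μ(2/r₂ − 1/a_t)] = 9.764 km/s.
Second burn Δv₂ = |v₂ − v_p| = 2.482 km/s.
Total Δv = Δv₁ + Δv₂ = 3.826 km/s.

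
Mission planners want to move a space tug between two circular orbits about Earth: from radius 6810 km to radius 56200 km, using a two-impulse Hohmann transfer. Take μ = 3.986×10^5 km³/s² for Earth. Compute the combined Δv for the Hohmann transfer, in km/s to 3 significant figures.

Transfer-ellipse semi-major axis a_t = (r₁ + r₂)/2 = (6810 + 56200)/2 = 31505 km.
At r₁ the circular-orbit speed is v₁ = √(μ/r₁) = 7.65059 km/s.
On the transfer ellipse at r₁, vis-viva gives v_p = √[μ(2/r₁ − 1/a_t)] = 10.2182 km/s.
First burn Δv₁ = |v_p − v₁| = 2.568 km/s.
At r₂, v₂ = √(μ/r₂) = 2.663 km/s.
Transfer-orbit speed at r₂: v_a = √[μ(2/r₂ − 1/a_t)] = 1.238 km/s.
Second burn Δv₂ = |v₂ − v_a| = 1.425 km/s.
Total Δv = Δv₁ + Δv₂ = 3.993 km/s.

Δv = 3.99 km/s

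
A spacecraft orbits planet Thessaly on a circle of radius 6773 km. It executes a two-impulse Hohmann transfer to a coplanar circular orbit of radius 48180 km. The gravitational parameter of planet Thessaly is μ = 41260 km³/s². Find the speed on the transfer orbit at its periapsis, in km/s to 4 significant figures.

v = 3.268 km/s

Semi-major axis of the transfer orbit: a_t = (6773 + 48180)/2 = 27476.5 km.
The periapsis of the transfer ellipse is at r = 6773 km.
From the vis-viva equation, v = √[μ(2/r − 1/a_t)] = 3.268 km/s.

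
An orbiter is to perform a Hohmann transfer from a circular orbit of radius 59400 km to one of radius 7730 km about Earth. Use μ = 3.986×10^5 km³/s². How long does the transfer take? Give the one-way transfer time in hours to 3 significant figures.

t = 8.50 hours

Transfer-ellipse semi-major axis a_t = (r₁ + r₂)/2 = (59400 + 7730)/2 = 33565 km.
Half the transfer-orbit period gives t = π√(a_t³/μ) = 30600 s.
Converting: 30600 s ÷ 3600 s/hour = 8.50 hours.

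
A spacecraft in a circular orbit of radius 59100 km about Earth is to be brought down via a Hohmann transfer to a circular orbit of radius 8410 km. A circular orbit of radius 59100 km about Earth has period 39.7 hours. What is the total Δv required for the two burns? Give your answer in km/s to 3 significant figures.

From Kepler's third law T² = 4π²r³/μ at r = 59100 km, T = 39.7 hours = 39.7 × 3600 s = 1.4292×10^5 s: μ = 4π²r³/T² = 3.98966×10^5 km³/s².
Semi-major axis of the transfer orbit: a_t = (59100 + 8410)/2 = 33755 km.
At r₁ the circular-orbit speed is v₁ = √(μ/r₁) = 2.598 km/s.
Transfer-orbit speed at r₁ (vis-viva equation): v_a = √[μ(2/r₁ − 1/a_t)] = 1.297 km/s.
First burn Δv₁ = |v_a − v₁| = 1.301 km/s.
At r₂, v₂ = √(μ/r₂) = 6.888 km/s.
Transfer-orbit speed at r₂: v_p = √[μ(2/r₂ − 1/a_t)] = 9.114 km/s.
Second burn Δv₂ = |v₂ − v_p| = 2.226 km/s.
Δv = Δv₁ + Δv₂ = 1.301 + 2.226 = 3.527 km/s.

Δv = 3.53 km/s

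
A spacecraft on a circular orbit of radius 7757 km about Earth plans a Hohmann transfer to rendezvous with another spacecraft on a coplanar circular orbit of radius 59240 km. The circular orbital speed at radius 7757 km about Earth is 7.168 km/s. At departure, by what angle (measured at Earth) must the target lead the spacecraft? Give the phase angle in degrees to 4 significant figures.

From the circular-orbit relation v² = μ/r at r = 7757 km: μ = v²r = (7.168)² × 7757 = 3.98556×10^5 km³/s².
The Hohmann ellipse has a_t = (r₁ + r₂)/2 = 33498.5 km.
The half-period of the transfer ellipse is t = π√(a_t³/μ) = 30510 s.
The target's mean motion on its circular orbit is ω₂ = √(μ/r₂³) = 4.3785×10^-5 rad/s.
Angle swept by the target during transfer: ω₂·t = 1.3359 rad = 76.54°.
The spacecraft traverses 180° on the transfer ellipse, so the target must lead by 180° − 76.54° = 103.5°.

φ = 103.5°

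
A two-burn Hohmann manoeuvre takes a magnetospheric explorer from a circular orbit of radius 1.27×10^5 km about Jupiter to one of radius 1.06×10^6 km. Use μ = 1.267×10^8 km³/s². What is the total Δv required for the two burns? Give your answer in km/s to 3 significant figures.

Transfer-ellipse semi-major axis a_t = (r₁ + r₂)/2 = (1.270×10^5 + 1.060×10^6)/2 = 5.935×10^5 km.
At r₁ the circular-orbit speed is v₁ = √(μ/r₁) = 31.585 km/s.
On the transfer ellipse at r₁, vis-viva equation gives v_p = √[μ(2/r₁ − 1/a_t)] = 42.211 km/s.
First burn Δv₁ = |v_p − v₁| = 10.626 km/s.
At r₂, v₂ = √(μ/r₂) = 10.9329 km/s.
Transfer-orbit speed at r₂: v_a = √[μ(2/r₂ − 1/a_t)] = 5.05739 km/s.
Second burn Δv₂ = |v₂ − v_a| = 5.8755 km/s.
Δv = Δv₁ + Δv₂ = 10.626 + 5.8755 = 16.50 km/s.

Δv = 16.5 km/s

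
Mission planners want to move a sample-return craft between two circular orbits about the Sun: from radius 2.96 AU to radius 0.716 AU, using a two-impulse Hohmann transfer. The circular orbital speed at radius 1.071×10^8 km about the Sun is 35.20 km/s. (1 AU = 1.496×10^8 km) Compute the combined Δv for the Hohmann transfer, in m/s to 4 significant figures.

From the circular-orbit relation v² = μ/r at r = 1.071×10^8 km: μ = v²r = (35.20)² × 1.071×10^8 = 1.32701×10^11 km³/s².
In km: r₁ = 2.96 × 1.496×10^8 = 4.42816×10^8 km; r₂ = 0.716 × 1.496×10^8 = 1.071136×10^8 km.
Semi-major axis of the transfer orbit: a_t = (4.42816×10^8 + 1.071136×10^8)/2 = 2.749648×10^8 km.
Circular speed at r₁: v₁ = √(μ/r₁) = √(1.32701×10^11/4.42816×10^8) = 17.31114 km/s.
Transfer-orbit speed at r₁ (vis-viva equation): v_a = √[μ(2/r₁ − 1/a_t)] = 10.80462 km/s.
First burn Δv₁ = |v_a − v₁| = 6.507 km/s.
At r₂, v₂ = √(μ/r₂) = 35.198 km/s.
Transfer-orbit speed at r₂: v_p = √[μ(2/r₂ − 1/a_t)] = 44.667 km/s.
Second burn Δv₂ = |v₂ − v_p| = 9.469 km/s.
Δv = Δv₁ + Δv₂ = 6.507 + 9.469 = 15.98 km/s.

Δv = 15980 m/s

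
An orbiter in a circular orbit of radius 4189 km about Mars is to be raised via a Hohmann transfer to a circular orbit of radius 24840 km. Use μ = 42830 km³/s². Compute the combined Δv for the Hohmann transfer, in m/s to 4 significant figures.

Transfer-ellipse semi-major axis a_t = (r₁ + r₂)/2 = (4189 + 24840)/2 = 14514.5 km.
At r₁ the circular-orbit speed is v₁ = √(μ/r₁) = 3.1976 km/s.
On the transfer ellipse at r₁, vis-viva gives v_p = √[μ(2/r₁ − 1/a_t)] = 4.1831 km/s.
First burn Δv₁ = |v_p − v₁| = 0.9855 km/s.
Circular speed at r₂: v₂ = √(μ/r₂) = 1.3131 km/s.
Transfer-orbit speed at r₂: v_a = √[μ(2/r₂ − 1/a_t)] = 0.70543 km/s.
Second burn Δv₂ = |v₂ − v_a| = 0.6077 km/s.
Total Δv = Δv₁ + Δv₂ = 1.593 km/s.

Δv = 1593 m/s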